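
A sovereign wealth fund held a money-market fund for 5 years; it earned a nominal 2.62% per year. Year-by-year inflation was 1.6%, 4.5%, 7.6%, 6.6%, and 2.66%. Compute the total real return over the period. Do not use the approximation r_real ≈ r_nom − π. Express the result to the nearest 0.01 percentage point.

Cumulative inflation factor: 1.016 × 1.045 × 1.076 × 1.066 × 1.0266 ≈ 1.25020.
Nominal growth factor: 1.13805. Real growth factor = 1.13805 / 1.25020 ≈ 0.91029.
Total real return ≈ -8.9711%.

-8.97%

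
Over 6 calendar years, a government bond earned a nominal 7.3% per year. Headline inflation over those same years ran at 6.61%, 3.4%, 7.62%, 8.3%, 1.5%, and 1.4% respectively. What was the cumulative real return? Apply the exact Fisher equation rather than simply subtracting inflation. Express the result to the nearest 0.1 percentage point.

15.4%

Cumulative inflation factor: 1.0661 × 1.034 × 1.0762 × 1.083 × 1.015 × 1.014 ≈ 1.32234.
Nominal growth factor: 1.52615. Real growth factor = 1.52615 / 1.32234 ≈ 1.15413.
Total real return ≈ 15.4129%.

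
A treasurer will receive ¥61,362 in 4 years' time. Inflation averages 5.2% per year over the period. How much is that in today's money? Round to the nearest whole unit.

¥50,100

Price-level factor over 4 years: (1 + 5.2%)^4 ≈ 1.2247937436.
Purchasing power today: ¥61,362 divided by that factor.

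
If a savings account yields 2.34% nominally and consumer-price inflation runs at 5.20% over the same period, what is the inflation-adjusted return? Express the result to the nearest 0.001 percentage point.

Real return via the Fisher equation: (1 + 2.34%)/(1 + 5.20%) − 1 = 1.0234/1.0520 − 1 ≈ -0.02719.

-2.719%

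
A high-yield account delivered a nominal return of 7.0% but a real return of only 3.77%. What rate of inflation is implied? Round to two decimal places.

From (1+r_nom) = (1+r_real)(1+π), we get 1+π = (1 + 7.0%)/(1 + 3.77%) = 1.070/1.0377 ≈ 1.03113.
So π ≈ 3.1127%.

3.11%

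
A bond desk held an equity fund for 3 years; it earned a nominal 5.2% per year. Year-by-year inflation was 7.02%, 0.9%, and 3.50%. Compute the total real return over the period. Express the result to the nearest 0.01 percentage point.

4.17%

Cumulative inflation factor: 1.0702 × 1.009 × 1.0350 ≈ 1.11763.
Nominal growth factor: 1.16425. Real growth factor = 1.16425 / 1.11763 ≈ 1.04172.
Total real return ≈ 4.1719%.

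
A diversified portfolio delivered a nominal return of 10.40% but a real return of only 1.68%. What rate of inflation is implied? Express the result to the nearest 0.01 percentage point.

8.58%

From (1+r_nom) = (1+r_real)(1+π), we get 1+π = (1 + 10.40%)/(1 + 1.68%) = 1.1040/1.0168 ≈ 1.08576.
So π ≈ 8.5759%.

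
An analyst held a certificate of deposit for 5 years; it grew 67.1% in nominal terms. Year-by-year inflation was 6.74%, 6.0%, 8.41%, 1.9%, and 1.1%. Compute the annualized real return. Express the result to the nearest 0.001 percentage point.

5.747%

Cumulative inflation factor: 1.0674 × 1.060 × 1.0841 × 1.019 × 1.011 ≈ 1.26365.
Nominal growth factor: 1.67100. Real growth factor = 1.67100 / 1.26365 ≈ 1.32236.
Annualized: 1.32236^(1/5) − 1 ≈ 0.05747.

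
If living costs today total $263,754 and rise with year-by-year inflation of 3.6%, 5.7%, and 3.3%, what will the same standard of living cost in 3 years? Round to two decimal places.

$298,355.55

Cumulative price-level factor: 1.036 × 1.057 × 1.033 = 1.131188716.
Multiplying $263,754 by the price-level factor gives the future nominal sum.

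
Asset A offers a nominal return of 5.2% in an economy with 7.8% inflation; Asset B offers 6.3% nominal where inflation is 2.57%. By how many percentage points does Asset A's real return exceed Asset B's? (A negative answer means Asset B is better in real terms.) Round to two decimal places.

Asset A real return: 1.052/1.078 − 1 = -2.412%.
Asset B real return: 1.063/1.0257 − 1 = 3.637%.
Difference: -2.412 − 3.637 = -6.049 pp.

-6.05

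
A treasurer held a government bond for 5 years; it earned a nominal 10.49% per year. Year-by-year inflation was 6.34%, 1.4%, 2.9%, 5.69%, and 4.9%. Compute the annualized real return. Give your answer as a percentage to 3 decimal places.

Cumulative inflation factor: 1.0634 × 1.014 × 1.029 × 1.0569 × 1.049 ≈ 1.23015.
Nominal growth factor: 1.64670. Real growth factor = 1.64670 / 1.23015 ≈ 1.33861.
Annualized: 1.33861^(1/5) − 1 ≈ 0.06006.

6.006%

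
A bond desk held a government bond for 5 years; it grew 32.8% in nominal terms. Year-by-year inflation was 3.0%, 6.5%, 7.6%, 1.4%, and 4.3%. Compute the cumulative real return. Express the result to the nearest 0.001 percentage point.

6.384%

Cumulative inflation factor: 1.030 × 1.065 × 1.076 × 1.014 × 1.043 ≈ 1.24831.
Nominal growth factor: 1.32800. Real growth factor = 1.32800 / 1.24831 ≈ 1.06384.
Total real return ≈ 6.3841%.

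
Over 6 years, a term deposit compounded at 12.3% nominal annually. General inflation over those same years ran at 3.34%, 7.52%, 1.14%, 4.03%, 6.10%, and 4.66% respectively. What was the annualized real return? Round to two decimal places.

Cumulative inflation factor: 1.0334 × 1.0752 × 1.0114 × 1.0403 × 1.0610 × 1.0466 ≈ 1.29818.
Nominal growth factor: 2.00576. Real growth factor = 2.00576 / 1.29818 ≈ 1.54505.
Annualized: 1.54505^(1/6) − 1 ≈ 0.07520.

7.52%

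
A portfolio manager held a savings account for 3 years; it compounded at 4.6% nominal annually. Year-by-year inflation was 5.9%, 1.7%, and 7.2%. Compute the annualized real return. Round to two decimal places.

Cumulative inflation factor: 1.059 × 1.017 × 1.072 ≈ 1.15455.
Nominal growth factor: 1.14445. Real growth factor = 1.14445 / 1.15455 ≈ 0.99125.
Annualized: 0.99125^(1/3) − 1 ≈ -0.00293.

-0.29%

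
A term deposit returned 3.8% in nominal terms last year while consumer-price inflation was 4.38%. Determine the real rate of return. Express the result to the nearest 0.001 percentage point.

-0.556%

Real return via the Fisher equation: (1 + 3.8%)/(1 + 4.38%) − 1 = 1.038/1.0438 − 1 ≈ -0.00556.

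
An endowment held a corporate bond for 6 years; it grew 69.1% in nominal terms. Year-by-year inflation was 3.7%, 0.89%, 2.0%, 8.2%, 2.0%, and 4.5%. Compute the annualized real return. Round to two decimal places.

Cumulative inflation factor: 1.037 × 1.0089 × 1.020 × 1.082 × 1.020 × 1.045 ≈ 1.23075.
Nominal growth factor: 1.69100. Real growth factor = 1.69100 / 1.23075 ≈ 1.37396.
Annualized: 1.37396^(1/6) − 1 ≈ 0.05438.

5.44%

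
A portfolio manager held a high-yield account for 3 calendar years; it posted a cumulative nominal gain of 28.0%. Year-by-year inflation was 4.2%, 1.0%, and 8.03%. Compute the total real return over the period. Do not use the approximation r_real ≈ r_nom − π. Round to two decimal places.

12.58%

Cumulative inflation factor: 1.042 × 1.010 × 1.0803 ≈ 1.13693.
Nominal growth factor: 1.28000. Real growth factor = 1.28000 / 1.13693 ≈ 1.12584.
Total real return ≈ 12.5840%.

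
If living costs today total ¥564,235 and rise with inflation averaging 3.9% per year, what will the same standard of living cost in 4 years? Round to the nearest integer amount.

¥657,540

Cumulative price-level factor: (1+3.9%)^4 ≈ 1.1653655894.
The nominal amount required is ¥564,235 scaled up by that factor.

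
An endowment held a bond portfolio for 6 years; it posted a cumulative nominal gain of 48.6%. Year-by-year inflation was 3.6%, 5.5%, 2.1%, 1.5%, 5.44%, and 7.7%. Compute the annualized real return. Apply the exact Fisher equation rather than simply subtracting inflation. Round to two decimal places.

2.44%

Cumulative inflation factor: 1.036 × 1.055 × 1.021 × 1.015 × 1.0544 × 1.077 ≈ 1.28625.
Nominal growth factor: 1.48600. Real growth factor = 1.48600 / 1.28625 ≈ 1.15530.
Annualized: 1.15530^(1/6) − 1 ≈ 0.02435.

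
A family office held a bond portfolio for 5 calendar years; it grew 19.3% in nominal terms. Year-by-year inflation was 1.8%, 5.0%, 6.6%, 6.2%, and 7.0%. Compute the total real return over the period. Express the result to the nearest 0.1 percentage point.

-7.9%

Cumulative inflation factor: 1.018 × 1.050 × 1.066 × 1.062 × 1.070 ≈ 1.29480.
Nominal growth factor: 1.19300. Real growth factor = 1.19300 / 1.29480 ≈ 0.92138.
Total real return ≈ -7.8622%.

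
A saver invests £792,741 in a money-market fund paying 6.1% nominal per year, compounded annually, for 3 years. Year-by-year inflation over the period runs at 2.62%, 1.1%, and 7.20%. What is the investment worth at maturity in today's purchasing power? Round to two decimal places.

£851,333.10

Nominal value at maturity: £792,741 × (1 + 6.1%)^3 ≈ £946,841.91.
Price-level factor over 3 years: 1.0262 × 1.011 × 1.0720 = 1.1121873504.
Dividing the nominal maturity value by the price-level factor gives the value in today's money.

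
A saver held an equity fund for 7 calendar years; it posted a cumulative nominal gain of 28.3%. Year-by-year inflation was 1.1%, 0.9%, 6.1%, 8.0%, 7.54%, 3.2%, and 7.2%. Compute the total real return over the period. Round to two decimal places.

Cumulative inflation factor: 1.011 × 1.009 × 1.061 × 1.080 × 1.0754 × 1.032 × 1.072 ≈ 1.39068.
Nominal growth factor: 1.28300. Real growth factor = 1.28300 / 1.39068 ≈ 0.92257.
Total real return ≈ -7.7427%.

-7.74%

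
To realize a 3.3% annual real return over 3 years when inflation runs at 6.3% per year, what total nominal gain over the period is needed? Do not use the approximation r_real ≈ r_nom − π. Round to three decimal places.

Required annual nominal rate: (1+3.3%)(1+6.3%) − 1 = 9.8079%.
Cumulative over 3 years: (1 + 0.098079)^3 − 1 ≈ 0.32404.

32.404%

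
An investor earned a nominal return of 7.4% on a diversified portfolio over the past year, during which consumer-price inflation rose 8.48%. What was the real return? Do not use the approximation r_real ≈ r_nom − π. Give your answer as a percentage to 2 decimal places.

Real return via the Fisher equation: (1 + 7.4%)/(1 + 8.48%) − 1 = 1.074/1.0848 − 1 ≈ -0.00996.

-1.00%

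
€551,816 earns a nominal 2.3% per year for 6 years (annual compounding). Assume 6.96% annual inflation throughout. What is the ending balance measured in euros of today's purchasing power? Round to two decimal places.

Nominal value at maturity: €551,816 × (1 + 2.3%)^6 ≈ €632,481.88.
Price-level factor over 6 years: (1 + 6.96%)^6 ≈ 1.4973673720.
The maturity value deflated by that factor is the answer in today's purchasing power.

€422,395.93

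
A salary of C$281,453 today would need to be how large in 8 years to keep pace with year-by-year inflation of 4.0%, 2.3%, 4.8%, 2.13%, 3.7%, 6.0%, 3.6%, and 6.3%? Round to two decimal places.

C$387,978.01

Cumulative price-level factor: 1.040 × 1.023 × 1.048 × 1.0213 × 1.037 × 1.060 × 1.036 × 1.063 ≈ 1.3784824114.
The nominal amount required is C$281,453 scaled up by that factor.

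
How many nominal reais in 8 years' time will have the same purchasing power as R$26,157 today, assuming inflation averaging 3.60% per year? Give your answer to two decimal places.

Cumulative price-level factor: (1+3.60%)^8 ≈ 1.3270217568.
The nominal amount required is R$26,157 scaled up by that factor.

R$34,710.91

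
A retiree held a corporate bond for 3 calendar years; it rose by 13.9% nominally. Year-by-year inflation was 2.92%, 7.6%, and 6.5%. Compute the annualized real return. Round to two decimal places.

-1.16%

Cumulative inflation factor: 1.0292 × 1.076 × 1.065 ≈ 1.17940.
Nominal growth factor: 1.13900. Real growth factor = 1.13900 / 1.17940 ≈ 0.96574.
Annualized: 0.96574^(1/3) − 1 ≈ -0.01155.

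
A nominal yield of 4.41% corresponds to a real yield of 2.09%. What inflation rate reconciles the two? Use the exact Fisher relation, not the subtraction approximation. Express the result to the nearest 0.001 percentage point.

From (1+r_nom) = (1+r_real)(1+π), we get 1+π = (1 + 4.41%)/(1 + 2.09%) = 1.0441/1.0209 ≈ 1.02273.
So π ≈ 2.2725%.

2.273%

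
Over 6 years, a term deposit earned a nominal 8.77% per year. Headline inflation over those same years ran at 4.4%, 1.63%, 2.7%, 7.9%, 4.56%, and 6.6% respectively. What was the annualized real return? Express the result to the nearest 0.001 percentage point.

Cumulative inflation factor: 1.044 × 1.0163 × 1.027 × 1.079 × 1.0456 × 1.066 ≈ 1.31050.
Nominal growth factor: 1.65598. Real growth factor = 1.65598 / 1.31050 ≈ 1.26362.
Annualized: 1.26362^(1/6) − 1 ≈ 0.03977.

3.977%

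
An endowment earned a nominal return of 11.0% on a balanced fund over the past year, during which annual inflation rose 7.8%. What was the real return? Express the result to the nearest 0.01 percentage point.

2.97%

Real return via the Fisher equation: (1 + 11.0%)/(1 + 7.8%) − 1 = 1.110/1.078 − 1 ≈ 0.02968.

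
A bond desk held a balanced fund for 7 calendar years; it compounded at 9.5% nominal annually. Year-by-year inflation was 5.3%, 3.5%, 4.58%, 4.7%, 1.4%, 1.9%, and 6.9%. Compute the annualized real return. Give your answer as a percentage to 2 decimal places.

Cumulative inflation factor: 1.053 × 1.035 × 1.0458 × 1.047 × 1.014 × 1.019 × 1.069 ≈ 1.31812.
Nominal growth factor: 1.88755. Real growth factor = 1.88755 / 1.31812 ≈ 1.43201.
Annualized: 1.43201^(1/7) − 1 ≈ 0.05264.

5.26%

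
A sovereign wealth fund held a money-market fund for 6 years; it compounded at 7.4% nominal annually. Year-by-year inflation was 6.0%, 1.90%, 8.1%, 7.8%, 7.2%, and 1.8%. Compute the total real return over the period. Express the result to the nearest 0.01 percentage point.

11.73%

Cumulative inflation factor: 1.060 × 1.0190 × 1.081 × 1.078 × 1.072 × 1.018 ≈ 1.37362.
Nominal growth factor: 1.53471. Real growth factor = 1.53471 / 1.37362 ≈ 1.11727.
Total real return ≈ 11.7271%.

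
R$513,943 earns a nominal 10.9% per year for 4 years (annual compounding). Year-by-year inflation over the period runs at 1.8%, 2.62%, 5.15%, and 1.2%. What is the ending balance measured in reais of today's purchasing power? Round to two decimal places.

R$699,312.94

Nominal value at maturity: R$513,943 × (1 + 10.9%)^4 ≈ R$777,393.92.
Price-level factor over 4 years: 1.018 × 1.0262 × 1.0515 × 1.012 ≈ 1.1116538536.
The maturity value deflated by that factor is the answer in today's purchasing power.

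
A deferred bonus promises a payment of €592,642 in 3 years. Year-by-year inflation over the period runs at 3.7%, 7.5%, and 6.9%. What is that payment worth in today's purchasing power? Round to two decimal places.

Price-level factor over 3 years: 1.037 × 1.075 × 1.069 = 1.191694475.
Purchasing power today: €592,642 divided by that factor.

€497,310.35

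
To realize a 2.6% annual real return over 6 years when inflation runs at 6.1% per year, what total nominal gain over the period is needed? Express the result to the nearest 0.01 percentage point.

Required annual nominal rate: (1+2.6%)(1+6.1%) − 1 = 8.8586%.
Cumulative over 6 years: (1 + 0.088586)^6 − 1 ≈ 0.66409.

66.41%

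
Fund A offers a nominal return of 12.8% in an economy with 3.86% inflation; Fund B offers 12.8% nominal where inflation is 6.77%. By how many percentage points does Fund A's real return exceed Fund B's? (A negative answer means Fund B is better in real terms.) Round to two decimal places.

Fund A real return: 1.128/1.0386 − 1 = 8.608%.
Fund B real return: 1.128/1.0677 − 1 = 5.648%.
Difference: 8.608 − 5.648 = 2.960 pp.

2.96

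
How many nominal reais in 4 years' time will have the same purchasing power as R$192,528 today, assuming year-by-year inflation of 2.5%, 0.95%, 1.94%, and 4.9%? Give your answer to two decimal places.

Cumulative price-level factor: 1.025 × 1.0095 × 1.0194 × 1.049 ≈ 1.1064971665.
The nominal amount required is R$192,528 scaled up by that factor.

R$213,031.69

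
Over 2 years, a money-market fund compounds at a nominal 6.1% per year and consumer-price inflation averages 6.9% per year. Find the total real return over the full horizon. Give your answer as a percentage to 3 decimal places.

-1.491%

The annual real rate is (1+6.1%)/(1+6.9%) − 1 = -0.7484%.
Compounded over 2 years: (1 + -0.007484)^2 − 1 ≈ -0.01491.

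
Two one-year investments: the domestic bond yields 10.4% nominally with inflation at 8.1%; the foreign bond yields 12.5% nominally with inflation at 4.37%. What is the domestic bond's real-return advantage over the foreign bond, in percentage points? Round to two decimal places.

The domestic bond real return: 1.104/1.081 − 1 = 2.128%.
The foreign bond real return: 1.125/1.0437 − 1 = 7.790%.
Difference: 2.128 − 7.790 = -5.662 pp.

-5.66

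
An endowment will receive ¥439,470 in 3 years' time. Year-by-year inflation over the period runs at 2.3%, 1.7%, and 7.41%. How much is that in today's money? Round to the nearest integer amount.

¥393,267

Price-level factor over 3 years: 1.023 × 1.017 × 1.0741 = 1.1174839731.
Purchasing power today: ¥439,470 divided by that factor.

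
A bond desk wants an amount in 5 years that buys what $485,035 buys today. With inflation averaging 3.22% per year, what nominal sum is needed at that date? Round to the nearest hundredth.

Cumulative price-level factor: (1+3.22%)^5 ≈ 1.1717076723.
Multiplying $485,035 by the price-level factor gives the future nominal sum.

$568,319.23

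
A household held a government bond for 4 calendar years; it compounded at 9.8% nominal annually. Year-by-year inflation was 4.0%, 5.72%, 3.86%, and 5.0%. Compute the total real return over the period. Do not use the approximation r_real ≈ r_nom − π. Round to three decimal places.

21.222%

Cumulative inflation factor: 1.040 × 1.0572 × 1.0386 × 1.050 ≈ 1.19902.
Nominal growth factor: 1.45348. Real growth factor = 1.45348 / 1.19902 ≈ 1.21222.
Total real return ≈ 21.2219%.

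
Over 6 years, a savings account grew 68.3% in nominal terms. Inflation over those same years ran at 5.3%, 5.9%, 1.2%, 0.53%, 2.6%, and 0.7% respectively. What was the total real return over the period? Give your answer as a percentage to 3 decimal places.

43.584%

Cumulative inflation factor: 1.053 × 1.059 × 1.012 × 1.0053 × 1.026 × 1.007 ≈ 1.17213.
Nominal growth factor: 1.68300. Real growth factor = 1.68300 / 1.17213 ≈ 1.43584.
Total real return ≈ 43.5842%.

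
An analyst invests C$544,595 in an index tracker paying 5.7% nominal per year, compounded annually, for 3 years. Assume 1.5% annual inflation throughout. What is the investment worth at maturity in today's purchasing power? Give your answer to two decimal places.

Nominal value at maturity: C$544,595 × (1 + 5.7%)^3 ≈ C$643,129.77.
Price-level factor over 3 years: (1 + 1.5%)^3 = 1.045678375.
The maturity value deflated by that factor is the answer in today's purchasing power.

C$615,035.93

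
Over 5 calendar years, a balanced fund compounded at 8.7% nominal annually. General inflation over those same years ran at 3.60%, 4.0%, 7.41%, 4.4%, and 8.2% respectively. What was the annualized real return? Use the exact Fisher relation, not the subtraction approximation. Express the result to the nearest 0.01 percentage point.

Cumulative inflation factor: 1.0360 × 1.040 × 1.0741 × 1.044 × 1.082 ≈ 1.30727.
Nominal growth factor: 1.51757. Real growth factor = 1.51757 / 1.30727 ≈ 1.16087.
Annualized: 1.16087^(1/5) − 1 ≈ 0.03028.

3.03%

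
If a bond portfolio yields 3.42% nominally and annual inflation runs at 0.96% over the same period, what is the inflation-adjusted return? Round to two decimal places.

Real return via the Fisher equation: (1 + 3.42%)/(1 + 0.96%) − 1 = 1.0342/1.0096 − 1 ≈ 0.02437.

2.44%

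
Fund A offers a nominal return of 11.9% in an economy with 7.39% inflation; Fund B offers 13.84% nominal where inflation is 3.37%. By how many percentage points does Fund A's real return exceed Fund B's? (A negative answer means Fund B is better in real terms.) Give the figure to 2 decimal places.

Fund A real return: 1.119/1.0739 − 1 = 4.200%.
Fund B real return: 1.1384/1.0337 − 1 = 10.129%.
Difference: 4.200 − 10.129 = -5.929 pp.

-5.93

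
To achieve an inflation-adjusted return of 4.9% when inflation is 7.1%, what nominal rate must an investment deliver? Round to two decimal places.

By the Fisher equation, 1 + r_nom = (1 + 4.9%)(1 + 7.1%) = 1.049 × 1.071 = 1.123479.
So r_nom = 12.3479%.

12.35%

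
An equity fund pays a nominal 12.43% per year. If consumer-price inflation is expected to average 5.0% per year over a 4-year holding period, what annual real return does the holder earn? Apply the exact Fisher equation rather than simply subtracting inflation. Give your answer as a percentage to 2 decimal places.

7.08%

With constant rates the annual real return is the same each year: (1+12.43%)/(1+5.0%) − 1 = 0.07076.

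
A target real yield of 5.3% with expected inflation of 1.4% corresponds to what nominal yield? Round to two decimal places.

6.77%

By the Fisher equation, 1 + r_nom = (1 + 5.3%)(1 + 1.4%) = 1.053 × 1.014 = 1.067742.
So r_nom = 6.7742%.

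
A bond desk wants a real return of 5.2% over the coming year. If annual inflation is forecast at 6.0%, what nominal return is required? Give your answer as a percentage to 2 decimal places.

11.51%

By the Fisher equation, 1 + r_nom = (1 + 5.2%)(1 + 6.0%) = 1.052 × 1.060 = 1.11512.
So r_nom = 11.512%.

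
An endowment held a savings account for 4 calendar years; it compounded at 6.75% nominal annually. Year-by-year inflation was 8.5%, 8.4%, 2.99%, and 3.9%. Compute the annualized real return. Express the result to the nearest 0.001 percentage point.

Cumulative inflation factor: 1.085 × 1.084 × 1.0299 × 1.039 ≈ 1.25855.
Nominal growth factor: 1.29859. Real growth factor = 1.29859 / 1.25855 ≈ 1.03182.
Annualized: 1.03182^(1/4) − 1 ≈ 0.00786.

0.786%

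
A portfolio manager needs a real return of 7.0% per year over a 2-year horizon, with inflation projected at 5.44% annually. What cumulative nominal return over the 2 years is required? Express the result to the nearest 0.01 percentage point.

Required annual nominal rate: (1+7.0%)(1+5.44%) − 1 = 12.8208%.
Cumulative over 2 years: (1 + 0.128208)^2 − 1 ≈ 0.27285.

27.29%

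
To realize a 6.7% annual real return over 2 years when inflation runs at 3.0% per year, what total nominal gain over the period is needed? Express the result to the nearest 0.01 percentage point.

Required annual nominal rate: (1+6.7%)(1+3.0%) − 1 = 9.901%.
Cumulative over 2 years: (1 + 0.09901)^2 − 1 ≈ 0.20782.

20.78%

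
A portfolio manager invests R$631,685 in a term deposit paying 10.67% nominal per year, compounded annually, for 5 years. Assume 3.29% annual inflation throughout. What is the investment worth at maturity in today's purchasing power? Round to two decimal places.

Nominal value at maturity: R$631,685 × (1 + 10.67%)^5 ≈ R$1,048,697.21.
Price-level factor over 5 years: (1 + 3.29%)^5 ≈ 1.1756861095.
Dividing the nominal maturity value by the price-level factor gives the value in today's money.

R$891,987.41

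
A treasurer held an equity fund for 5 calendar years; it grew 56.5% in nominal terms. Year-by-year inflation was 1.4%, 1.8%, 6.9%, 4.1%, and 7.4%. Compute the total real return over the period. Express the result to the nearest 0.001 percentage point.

26.852%

Cumulative inflation factor: 1.014 × 1.018 × 1.069 × 1.041 × 1.074 ≈ 1.23373.
Nominal growth factor: 1.56500. Real growth factor = 1.56500 / 1.23373 ≈ 1.26852.
Total real return ≈ 26.8516%.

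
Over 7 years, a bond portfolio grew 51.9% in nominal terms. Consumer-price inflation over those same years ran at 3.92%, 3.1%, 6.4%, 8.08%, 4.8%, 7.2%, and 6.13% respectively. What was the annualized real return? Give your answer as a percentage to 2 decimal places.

0.48%

Cumulative inflation factor: 1.0392 × 1.031 × 1.064 × 1.0808 × 1.048 × 1.072 × 1.0613 ≈ 1.46906.
Nominal growth factor: 1.51900. Real growth factor = 1.51900 / 1.46906 ≈ 1.03400.
Annualized: 1.03400^(1/7) − 1 ≈ 0.00479.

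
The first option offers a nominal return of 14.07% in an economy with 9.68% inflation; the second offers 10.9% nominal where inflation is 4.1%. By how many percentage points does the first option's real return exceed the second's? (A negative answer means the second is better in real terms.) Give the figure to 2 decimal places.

The first option real return: 1.1407/1.0968 − 1 = 4.003%.
The second real return: 1.109/1.041 − 1 = 6.532%.
Difference: 4.003 − 6.532 = -2.529 pp.

-2.53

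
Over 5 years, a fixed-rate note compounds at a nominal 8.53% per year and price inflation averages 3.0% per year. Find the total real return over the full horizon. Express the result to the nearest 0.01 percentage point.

29.89%

The annual real rate is (1+8.53%)/(1+3.0%) − 1 = 5.3689%.
Compounded over 5 years: (1 + 0.053689)^5 − 1 ≈ 0.29886.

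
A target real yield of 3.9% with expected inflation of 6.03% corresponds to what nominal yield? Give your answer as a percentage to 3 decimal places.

By the Fisher equation, 1 + r_nom = (1 + 3.9%)(1 + 6.03%) = 1.039 × 1.0603 = 1.1016517.
So r_nom = 10.16517%.

10.165%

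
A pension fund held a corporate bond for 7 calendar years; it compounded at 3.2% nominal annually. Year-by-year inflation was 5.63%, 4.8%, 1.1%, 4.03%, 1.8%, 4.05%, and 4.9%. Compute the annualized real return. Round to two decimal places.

-0.53%

Cumulative inflation factor: 1.0563 × 1.048 × 1.011 × 1.0403 × 1.018 × 1.0405 × 1.049 ≈ 1.29367.
Nominal growth factor: 1.24669. Real growth factor = 1.24669 / 1.29367 ≈ 0.96368.
Annualized: 0.96368^(1/7) − 1 ≈ -0.00527.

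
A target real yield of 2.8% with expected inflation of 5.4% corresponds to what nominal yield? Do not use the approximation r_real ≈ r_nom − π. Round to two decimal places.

8.35%

By the Fisher equation, 1 + r_nom = (1 + 2.8%)(1 + 5.4%) = 1.028 × 1.054 = 1.083512.
So r_nom = 8.3512%.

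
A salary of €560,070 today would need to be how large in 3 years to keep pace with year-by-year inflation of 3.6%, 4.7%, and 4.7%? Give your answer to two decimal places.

Cumulative price-level factor: 1.036 × 1.047 × 1.047 = 1.135672524.
Multiplying €560,070 by the price-level factor gives the future nominal sum.

€636,056.11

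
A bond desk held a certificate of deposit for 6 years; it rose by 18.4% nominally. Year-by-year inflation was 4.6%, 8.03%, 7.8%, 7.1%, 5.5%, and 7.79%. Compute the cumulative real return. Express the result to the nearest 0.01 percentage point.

-20.19%

Cumulative inflation factor: 1.046 × 1.0803 × 1.078 × 1.071 × 1.055 × 1.0779 ≈ 1.48359.
Nominal growth factor: 1.18400. Real growth factor = 1.18400 / 1.48359 ≈ 0.79806.
Total real return ≈ -20.1938%.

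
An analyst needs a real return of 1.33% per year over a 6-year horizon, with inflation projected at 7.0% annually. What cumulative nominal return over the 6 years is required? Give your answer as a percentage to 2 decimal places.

62.45%

Required annual nominal rate: (1+1.33%)(1+7.0%) − 1 = 8.4231%.
Cumulative over 6 years: (1 + 0.084231)^6 − 1 ≈ 0.62454.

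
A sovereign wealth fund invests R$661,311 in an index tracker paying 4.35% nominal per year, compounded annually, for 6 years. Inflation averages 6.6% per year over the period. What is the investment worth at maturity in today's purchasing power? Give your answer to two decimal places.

R$581,858.31

Nominal value at maturity: R$661,311 × (1 + 4.35%)^6 ≈ R$853,808.49.
Price-level factor over 6 years: (1 + 6.6%)^6 ≈ 1.4673821377.
Dividing the nominal maturity value by the price-level factor gives the value in today's money.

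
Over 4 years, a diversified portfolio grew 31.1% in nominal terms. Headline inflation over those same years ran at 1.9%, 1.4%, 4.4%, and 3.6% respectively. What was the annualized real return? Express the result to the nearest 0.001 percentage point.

4.072%

Cumulative inflation factor: 1.019 × 1.014 × 1.044 × 1.036 ≈ 1.11756.
Nominal growth factor: 1.31100. Real growth factor = 1.31100 / 1.11756 ≈ 1.17309.
Annualized: 1.17309^(1/4) − 1 ≈ 0.04072.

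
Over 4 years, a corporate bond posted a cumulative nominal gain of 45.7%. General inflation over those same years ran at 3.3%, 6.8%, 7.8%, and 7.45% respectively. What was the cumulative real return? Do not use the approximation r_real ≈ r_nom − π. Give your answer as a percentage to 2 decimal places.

14.02%

Cumulative inflation factor: 1.033 × 1.068 × 1.078 × 1.0745 ≈ 1.27790.
Nominal growth factor: 1.45700. Real growth factor = 1.45700 / 1.27790 ≈ 1.14015.
Total real return ≈ 14.0152%.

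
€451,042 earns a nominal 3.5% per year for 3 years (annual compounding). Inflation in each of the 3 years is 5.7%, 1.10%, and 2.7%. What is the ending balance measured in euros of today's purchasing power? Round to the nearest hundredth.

Nominal value at maturity: €451,042 × (1 + 3.5%)^3 ≈ €500,078.33.
Price-level factor over 3 years: 1.057 × 1.0110 × 1.027 = 1.097479929.
Dividing the nominal maturity value by the price-level factor gives the value in today's money.

€455,660.57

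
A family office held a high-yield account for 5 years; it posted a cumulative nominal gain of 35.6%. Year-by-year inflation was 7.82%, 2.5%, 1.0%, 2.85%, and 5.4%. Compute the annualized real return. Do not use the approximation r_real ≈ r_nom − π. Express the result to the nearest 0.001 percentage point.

Cumulative inflation factor: 1.0782 × 1.025 × 1.010 × 1.0285 × 1.054 ≈ 1.21001.
Nominal growth factor: 1.35600. Real growth factor = 1.35600 / 1.21001 ≈ 1.12065.
Annualized: 1.12065^(1/5) − 1 ≈ 0.02304.

2.304%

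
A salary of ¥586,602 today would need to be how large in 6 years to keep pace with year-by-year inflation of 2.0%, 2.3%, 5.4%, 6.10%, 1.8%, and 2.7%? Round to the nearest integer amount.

¥715,638

Cumulative price-level factor: 1.020 × 1.023 × 1.054 × 1.0610 × 1.018 × 1.027 ≈ 1.2199724458.
The nominal amount required is ¥586,602 scaled up by that factor.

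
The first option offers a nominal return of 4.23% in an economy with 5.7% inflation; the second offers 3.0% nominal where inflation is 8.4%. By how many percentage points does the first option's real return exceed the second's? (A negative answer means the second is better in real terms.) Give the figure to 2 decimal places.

3.59

The first option real return: 1.0423/1.057 − 1 = -1.391%.
The second real return: 1.030/1.084 − 1 = -4.982%.
Difference: -1.391 − (-4.982) = 3.591 pp.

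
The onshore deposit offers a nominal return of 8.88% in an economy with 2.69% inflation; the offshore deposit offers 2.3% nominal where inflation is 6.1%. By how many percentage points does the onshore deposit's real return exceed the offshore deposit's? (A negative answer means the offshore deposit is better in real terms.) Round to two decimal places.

9.61

The onshore deposit real return: 1.0888/1.0269 − 1 = 6.028%.
The offshore deposit real return: 1.023/1.061 − 1 = -3.582%.
Difference: 6.028 − (-3.582) = 9.610 pp.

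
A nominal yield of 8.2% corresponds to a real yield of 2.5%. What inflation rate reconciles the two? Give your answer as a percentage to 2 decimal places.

5.56%

From (1+r_nom) = (1+r_real)(1+π), we get 1+π = (1 + 8.2%)/(1 + 2.5%) = 1.082/1.025 ≈ 1.05561.
So π ≈ 5.5610%.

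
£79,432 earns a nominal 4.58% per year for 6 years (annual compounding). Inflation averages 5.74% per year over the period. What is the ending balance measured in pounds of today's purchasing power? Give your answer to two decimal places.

£74,344.95

Nominal value at maturity: £79,432 × (1 + 4.58%)^6 ≈ £103,917.17.
Price-level factor over 6 years: (1 + 5.74%)^6 ≈ 1.3977703905.
The maturity value deflated by that factor is the answer in today's purchasing power.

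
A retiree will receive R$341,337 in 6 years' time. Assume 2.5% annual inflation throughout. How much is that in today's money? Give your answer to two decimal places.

R$294,333.83

Price-level factor over 6 years: (1 + 2.5%)^6 ≈ 1.1596934182.
Purchasing power today: R$341,337 divided by that factor.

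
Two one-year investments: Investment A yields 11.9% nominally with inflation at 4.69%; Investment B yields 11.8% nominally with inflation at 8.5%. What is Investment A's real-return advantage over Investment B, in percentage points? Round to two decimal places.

Investment A real return: 1.119/1.0469 − 1 = 6.887%.
Investment B real return: 1.118/1.085 − 1 = 3.041%.
Difference: 6.887 − 3.041 = 3.846 pp.

3.85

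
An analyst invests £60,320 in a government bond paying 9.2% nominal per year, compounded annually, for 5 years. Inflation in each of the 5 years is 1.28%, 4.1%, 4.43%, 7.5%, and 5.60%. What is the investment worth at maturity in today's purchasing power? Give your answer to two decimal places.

Nominal value at maturity: £60,320 × (1 + 9.2%)^5 ≈ £93,664.39.
Price-level factor over 5 years: 1.0128 × 1.041 × 1.0443 × 1.075 × 1.0560 ≈ 1.2498908324.
Dividing the nominal maturity value by the price-level factor gives the value in today's money.

£74,938.06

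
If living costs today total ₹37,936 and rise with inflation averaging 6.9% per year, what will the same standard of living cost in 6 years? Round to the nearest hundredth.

₹56,613.21

Cumulative price-level factor: (1+6.9%)^6 ≈ 1.4923346789.
Multiplying ₹37,936 by the price-level factor gives the future nominal sum.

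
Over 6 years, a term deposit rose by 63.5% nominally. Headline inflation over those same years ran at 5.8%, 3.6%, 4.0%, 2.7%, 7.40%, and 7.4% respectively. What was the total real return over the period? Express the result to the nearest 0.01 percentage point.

21.08%

Cumulative inflation factor: 1.058 × 1.036 × 1.040 × 1.027 × 1.0740 × 1.074 ≈ 1.35039.
Nominal growth factor: 1.63500. Real growth factor = 1.63500 / 1.35039 ≈ 1.21077.
Total real return ≈ 21.0765%.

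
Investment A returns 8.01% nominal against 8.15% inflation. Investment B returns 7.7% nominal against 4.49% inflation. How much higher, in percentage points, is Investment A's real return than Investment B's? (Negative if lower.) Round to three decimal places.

Investment A real return: 1.0801/1.0815 − 1 = -0.1294%.
Investment B real return: 1.077/1.0449 − 1 = 3.0721%.
Difference: -0.1294 − 3.0721 = -3.2015 pp.

-3.202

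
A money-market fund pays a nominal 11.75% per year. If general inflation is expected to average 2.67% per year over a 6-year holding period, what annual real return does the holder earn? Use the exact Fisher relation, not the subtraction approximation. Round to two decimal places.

8.84%

With constant rates the annual real return is the same each year: (1+11.75%)/(1+2.67%) − 1 = 0.08844.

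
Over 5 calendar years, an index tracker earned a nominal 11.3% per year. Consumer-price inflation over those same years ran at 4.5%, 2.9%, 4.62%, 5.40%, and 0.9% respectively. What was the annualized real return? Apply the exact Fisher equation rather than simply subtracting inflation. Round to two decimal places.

Cumulative inflation factor: 1.045 × 1.029 × 1.0462 × 1.0540 × 1.009 ≈ 1.19640.
Nominal growth factor: 1.70795. Real growth factor = 1.70795 / 1.19640 ≈ 1.42757.
Annualized: 1.42757^(1/5) − 1 ≈ 0.07379.

7.38%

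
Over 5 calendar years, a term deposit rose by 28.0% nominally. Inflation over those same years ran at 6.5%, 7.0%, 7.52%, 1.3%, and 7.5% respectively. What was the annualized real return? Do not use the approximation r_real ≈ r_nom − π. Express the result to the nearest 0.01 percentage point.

-0.83%

Cumulative inflation factor: 1.065 × 1.070 × 1.0752 × 1.013 × 1.075 ≈ 1.33426.
Nominal growth factor: 1.28000. Real growth factor = 1.28000 / 1.33426 ≈ 0.95933.
Annualized: 0.95933^(1/5) − 1 ≈ -0.00827.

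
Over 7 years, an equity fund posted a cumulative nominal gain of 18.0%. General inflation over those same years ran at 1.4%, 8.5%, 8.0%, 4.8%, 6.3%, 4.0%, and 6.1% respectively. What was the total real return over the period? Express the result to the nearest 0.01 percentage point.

Cumulative inflation factor: 1.014 × 1.085 × 1.080 × 1.048 × 1.063 × 1.040 × 1.061 ≈ 1.46061.
Nominal growth factor: 1.18000. Real growth factor = 1.18000 / 1.46061 ≈ 0.80788.
Total real return ≈ -19.2119%.

-19.21%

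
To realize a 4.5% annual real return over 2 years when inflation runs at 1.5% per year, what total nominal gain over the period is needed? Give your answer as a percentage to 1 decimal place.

12.5%

Required annual nominal rate: (1+4.5%)(1+1.5%) − 1 = 6.0675%.
Cumulative over 2 years: (1 + 0.060675)^2 − 1 ≈ 0.12503.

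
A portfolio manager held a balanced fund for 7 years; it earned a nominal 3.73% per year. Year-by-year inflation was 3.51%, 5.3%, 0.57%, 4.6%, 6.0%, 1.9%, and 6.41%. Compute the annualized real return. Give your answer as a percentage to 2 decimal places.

Cumulative inflation factor: 1.0351 × 1.053 × 1.0057 × 1.046 × 1.060 × 1.019 × 1.0641 ≈ 1.31787.
Nominal growth factor: 1.29220. Real growth factor = 1.29220 / 1.31787 ≈ 0.98052.
Annualized: 0.98052^(1/7) − 1 ≈ -0.00281.

-0.28%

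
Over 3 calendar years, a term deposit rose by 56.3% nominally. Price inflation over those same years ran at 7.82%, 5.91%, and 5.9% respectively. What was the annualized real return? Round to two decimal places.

Cumulative inflation factor: 1.0782 × 1.0591 × 1.059 ≈ 1.20929.
Nominal growth factor: 1.56300. Real growth factor = 1.56300 / 1.20929 ≈ 1.29249.
Annualized: 1.29249^(1/3) − 1 ≈ 0.08929.

8.93%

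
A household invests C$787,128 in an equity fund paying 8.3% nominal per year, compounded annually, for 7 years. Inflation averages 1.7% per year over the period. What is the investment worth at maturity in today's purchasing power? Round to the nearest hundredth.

Nominal value at maturity: C$787,128 × (1 + 8.3%)^7 ≈ C$1,375,449.21.
Price-level factor over 7 years: (1 + 1.7%)^7 ≈ 1.1252439082.
The maturity value deflated by that factor is the answer in today's purchasing power.

C$1,222,356.50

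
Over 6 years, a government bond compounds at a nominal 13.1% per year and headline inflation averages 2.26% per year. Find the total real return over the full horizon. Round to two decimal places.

The annual real rate is (1+13.1%)/(1+2.26%) − 1 = 10.6004%.
Compounded over 6 years: (1 + 0.106004)^6 − 1 ≈ 0.83038.

83.04%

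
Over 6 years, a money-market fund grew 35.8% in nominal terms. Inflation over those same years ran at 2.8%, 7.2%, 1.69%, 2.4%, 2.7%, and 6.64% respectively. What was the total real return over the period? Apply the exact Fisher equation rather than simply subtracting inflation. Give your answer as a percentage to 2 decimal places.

8.05%

Cumulative inflation factor: 1.028 × 1.072 × 1.0169 × 1.024 × 1.027 × 1.0664 ≈ 1.25677.
Nominal growth factor: 1.35800. Real growth factor = 1.35800 / 1.25677 ≈ 1.08055.
Total real return ≈ 8.0546%.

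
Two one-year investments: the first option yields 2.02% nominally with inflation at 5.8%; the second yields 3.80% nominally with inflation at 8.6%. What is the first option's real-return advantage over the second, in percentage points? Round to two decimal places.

0.85

The first option real return: 1.0202/1.058 − 1 = -3.573%.
The second real return: 1.0380/1.086 − 1 = -4.420%.
Difference: -3.573 − (-4.420) = 0.847 pp.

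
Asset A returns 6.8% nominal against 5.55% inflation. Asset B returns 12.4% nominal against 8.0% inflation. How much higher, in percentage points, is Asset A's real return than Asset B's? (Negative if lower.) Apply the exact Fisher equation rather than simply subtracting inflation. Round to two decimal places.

Asset A real return: 1.068/1.0555 − 1 = 1.184%.
Asset B real return: 1.124/1.080 − 1 = 4.074%.
Difference: 1.184 − 4.074 = -2.890 pp.

-2.89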